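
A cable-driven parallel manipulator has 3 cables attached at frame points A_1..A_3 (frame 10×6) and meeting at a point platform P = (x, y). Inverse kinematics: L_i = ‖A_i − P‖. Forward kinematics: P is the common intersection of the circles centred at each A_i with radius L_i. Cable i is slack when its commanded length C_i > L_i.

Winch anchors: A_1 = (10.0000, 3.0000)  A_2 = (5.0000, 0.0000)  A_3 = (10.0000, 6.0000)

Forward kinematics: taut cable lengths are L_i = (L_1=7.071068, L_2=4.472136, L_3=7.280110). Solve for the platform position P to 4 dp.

(3.0000, 4.0000)

expand ‖A_i−P‖²=L_i² and subtract eq 1 (k_i ≔ ‖A_i‖²−L_i²)
k_1 = 100.0000+9.0000−50.0000 = 59.0000
eq1−eq2 → [10.0000  6.0000]·P = 54.0000
eq1−eq3 → [0.0000  -6.0000]·P = -24.0000
2×2 solve → P = (3.0000, 4.0000)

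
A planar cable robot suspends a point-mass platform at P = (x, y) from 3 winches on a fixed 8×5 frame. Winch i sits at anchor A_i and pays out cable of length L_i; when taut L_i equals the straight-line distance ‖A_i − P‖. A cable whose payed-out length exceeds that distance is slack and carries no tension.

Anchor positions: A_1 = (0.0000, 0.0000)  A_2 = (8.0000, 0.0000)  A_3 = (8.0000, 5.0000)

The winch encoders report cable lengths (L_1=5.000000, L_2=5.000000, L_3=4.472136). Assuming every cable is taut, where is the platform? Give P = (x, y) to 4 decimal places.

circle eqns → linear via eq_j − eq_1; set q_j = A_j·A_j − L_j²
q_1 = 0.0000+0.0000−25.0000 = -25.0000
-16.0000·x + 0.0000·y = q_1−q_2 = -64.0000
-16.0000·x − 10.0000·y = q_1−q_3 = -94.0000
solve first two rows → x=4.0000, y=3.0000

(4.0000, 3.0000)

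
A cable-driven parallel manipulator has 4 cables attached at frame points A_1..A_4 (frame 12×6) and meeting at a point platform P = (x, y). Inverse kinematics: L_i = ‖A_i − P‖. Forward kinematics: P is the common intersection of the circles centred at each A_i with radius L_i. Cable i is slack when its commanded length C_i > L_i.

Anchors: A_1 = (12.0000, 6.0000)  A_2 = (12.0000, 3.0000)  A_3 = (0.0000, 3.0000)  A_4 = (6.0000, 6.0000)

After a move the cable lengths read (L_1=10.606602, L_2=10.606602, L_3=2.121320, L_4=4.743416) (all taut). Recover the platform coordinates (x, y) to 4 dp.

each cable: (A_i−P)·(A_i−P) = L_i²; let k_i = ‖A_i‖²−L_i²
k_1 = 144.0000+36.0000−112.5000 = 67.5000
row 1: 0.0000x + 6.0000y = 27.0000  (k_2=40.5000)
row 2: 24.0000x + 6.0000y = 63.0000  (k_3=4.5000)
row 3: 12.0000x + 0.0000y = 18.0000  (k_4=49.5000)
Cramer on rows 1–2 → x = 1.5000, y = 4.5000
check cable 4: ‖A_4−P‖² = 22.5000 ≈ L_4² = 22.5000 ✓

(1.5000, 4.5000)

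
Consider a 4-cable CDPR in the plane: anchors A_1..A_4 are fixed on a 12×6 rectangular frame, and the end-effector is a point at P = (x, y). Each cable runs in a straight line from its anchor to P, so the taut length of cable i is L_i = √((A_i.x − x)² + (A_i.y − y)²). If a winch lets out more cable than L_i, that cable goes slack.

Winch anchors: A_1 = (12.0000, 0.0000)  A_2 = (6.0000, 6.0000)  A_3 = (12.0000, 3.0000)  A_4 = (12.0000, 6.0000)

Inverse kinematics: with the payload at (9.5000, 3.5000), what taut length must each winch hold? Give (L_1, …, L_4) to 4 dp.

cable 1: Δx=2.5000, Δy=-3.5000; L_1 = √(Δx²+Δy²) = 4.3012
cable 2: Δx=-3.5000, Δy=2.5000; L_2 = √(Δx²+Δy²) = 4.3012
cable 3: Δx=2.5000, Δy=-0.5000; L_3 = √(Δx²+Δy²) = 2.5495
cable 4: Δx=2.5000, Δy=2.5000; L_4 = √(Δx²+Δy²) = 3.5355

(4.3012, 4.3012, 2.5495, 3.5355)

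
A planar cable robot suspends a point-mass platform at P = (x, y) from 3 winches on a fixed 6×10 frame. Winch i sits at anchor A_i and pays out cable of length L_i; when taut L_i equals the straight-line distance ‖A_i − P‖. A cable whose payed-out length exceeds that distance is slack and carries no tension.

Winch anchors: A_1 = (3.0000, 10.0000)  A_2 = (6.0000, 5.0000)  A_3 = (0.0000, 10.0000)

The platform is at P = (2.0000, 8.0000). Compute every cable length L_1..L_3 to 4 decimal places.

(2.2361, 5.0000, 2.8284)

L_1: Δ = A_1−P = (1.0000, 2.0000) → ‖Δ‖ = √5.0000 = 2.2361
L_2: Δ = A_2−P = (4.0000, -3.0000) → ‖Δ‖ = √25.0000 = 5.0000
L_3: Δ = A_3−P = (-2.0000, 2.0000) → ‖Δ‖ = √8.0000 = 2.8284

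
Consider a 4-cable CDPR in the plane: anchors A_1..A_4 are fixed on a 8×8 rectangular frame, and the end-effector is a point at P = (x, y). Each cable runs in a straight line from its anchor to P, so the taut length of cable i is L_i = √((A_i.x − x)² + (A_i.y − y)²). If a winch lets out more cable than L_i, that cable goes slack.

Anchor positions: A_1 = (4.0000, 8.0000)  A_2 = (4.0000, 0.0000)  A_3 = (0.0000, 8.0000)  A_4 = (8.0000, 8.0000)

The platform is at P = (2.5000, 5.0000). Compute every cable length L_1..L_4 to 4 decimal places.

L_1 = √((4.0000−2.5000)² + (8.0000−5.0000)²) = 3.3541
L_2 = √((4.0000−2.5000)² + (0.0000−5.0000)²) = 5.2202
L_3 = √((0.0000−2.5000)² + (8.0000−5.0000)²) = 3.9051
L_4 = √((8.0000−2.5000)² + (8.0000−5.0000)²) = 6.2650

(3.3541, 5.2202, 3.9051, 6.2650)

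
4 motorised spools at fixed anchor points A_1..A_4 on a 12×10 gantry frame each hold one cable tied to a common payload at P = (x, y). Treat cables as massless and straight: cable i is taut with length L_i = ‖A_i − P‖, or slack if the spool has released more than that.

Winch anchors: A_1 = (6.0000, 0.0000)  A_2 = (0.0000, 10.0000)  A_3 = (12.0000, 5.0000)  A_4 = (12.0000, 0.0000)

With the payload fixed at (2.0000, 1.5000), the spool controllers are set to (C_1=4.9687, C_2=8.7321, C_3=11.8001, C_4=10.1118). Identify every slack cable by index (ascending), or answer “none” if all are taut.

i=1: geometric 4.2720 vs commanded 4.9687 ⇒ slack
i=2: geometric 8.7321 vs commanded 8.7321 ⇒ taut
i=3: geometric 10.5948 vs commanded 11.8001 ⇒ slack
i=4: geometric 10.1119 vs commanded 10.1118 ⇒ taut

1, 3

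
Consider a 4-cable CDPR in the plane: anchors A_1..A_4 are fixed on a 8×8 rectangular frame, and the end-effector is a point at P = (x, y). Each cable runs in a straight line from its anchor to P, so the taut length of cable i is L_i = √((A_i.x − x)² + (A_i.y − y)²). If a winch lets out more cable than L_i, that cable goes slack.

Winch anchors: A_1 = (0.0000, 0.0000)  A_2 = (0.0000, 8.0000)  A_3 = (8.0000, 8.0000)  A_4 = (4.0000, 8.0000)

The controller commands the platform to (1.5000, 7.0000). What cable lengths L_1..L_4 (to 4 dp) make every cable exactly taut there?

L_1: Δ = A_1−P = (-1.5000, -7.0000) → ‖Δ‖ = √51.2500 = 7.1589
L_2: Δ = A_2−P = (-1.5000, 1.0000) → ‖Δ‖ = √3.2500 = 1.8028
L_3: Δ = A_3−P = (6.5000, 1.0000) → ‖Δ‖ = √43.2500 = 6.5765
L_4: Δ = A_4−P = (2.5000, 1.0000) → ‖Δ‖ = √7.2500 = 2.6926

(7.1589, 1.8028, 6.5765, 2.6926)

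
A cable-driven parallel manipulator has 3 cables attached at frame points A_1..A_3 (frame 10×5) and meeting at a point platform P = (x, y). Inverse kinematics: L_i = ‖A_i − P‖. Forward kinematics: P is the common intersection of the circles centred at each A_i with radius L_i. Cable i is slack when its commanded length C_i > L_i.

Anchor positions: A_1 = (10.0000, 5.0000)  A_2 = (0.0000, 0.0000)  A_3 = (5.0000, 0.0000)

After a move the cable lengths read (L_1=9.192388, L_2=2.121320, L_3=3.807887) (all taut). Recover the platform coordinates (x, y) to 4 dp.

circle eqns → linear via eq_j − eq_1; set q_j = A_j·A_j − L_j²
q_1 = 100.0000+25.0000−84.5000 = 40.5000
20.0000·x + 10.0000·y = q_1−q_2 = 45.0000
10.0000·x + 10.0000·y = q_1−q_3 = 30.0000
solve first two rows → x=1.5000, y=1.5000

(1.5000, 1.5000)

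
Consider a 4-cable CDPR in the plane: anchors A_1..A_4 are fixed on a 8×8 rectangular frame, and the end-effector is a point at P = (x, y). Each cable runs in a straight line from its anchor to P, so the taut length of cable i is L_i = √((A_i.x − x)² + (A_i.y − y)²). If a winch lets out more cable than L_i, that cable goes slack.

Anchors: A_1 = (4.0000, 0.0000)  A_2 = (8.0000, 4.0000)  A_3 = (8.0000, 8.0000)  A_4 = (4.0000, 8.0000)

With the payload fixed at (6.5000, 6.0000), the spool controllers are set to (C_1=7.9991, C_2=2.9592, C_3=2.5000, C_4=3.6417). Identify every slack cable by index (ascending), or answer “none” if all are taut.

cable 1: L_1 = ‖A_1−P‖ = 6.5000;  C_1 = 7.9991 → slack
cable 2: L_2 = ‖A_2−P‖ = 2.5000;  C_2 = 2.9592 → slack
cable 3: L_3 = ‖A_3−P‖ = 2.5000;  C_3 = 2.5000 → taut
cable 4: L_4 = ‖A_4−P‖ = 3.2016;  C_4 = 3.6417 → slack

1, 2, 4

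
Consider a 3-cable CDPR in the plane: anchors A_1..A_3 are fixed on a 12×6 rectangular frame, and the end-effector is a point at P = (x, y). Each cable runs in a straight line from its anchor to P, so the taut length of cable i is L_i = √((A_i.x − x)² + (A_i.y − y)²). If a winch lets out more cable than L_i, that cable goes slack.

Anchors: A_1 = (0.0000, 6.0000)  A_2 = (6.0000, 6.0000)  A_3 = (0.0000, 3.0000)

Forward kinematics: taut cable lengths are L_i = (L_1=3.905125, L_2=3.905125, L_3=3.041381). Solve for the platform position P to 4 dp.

expand ‖A_i−P‖²=L_i² and subtract eq 1 (c_i ≔ ‖A_i‖²−L_i²)
c_1 = 0.0000+36.0000−15.2500 = 20.7500
eq1−eq2 → [-12.0000  0.0000]·P = -36.0000
eq1−eq3 → [0.0000  6.0000]·P = 21.0000
2×2 solve → P = (3.0000, 3.5000)

(3.0000, 3.5000)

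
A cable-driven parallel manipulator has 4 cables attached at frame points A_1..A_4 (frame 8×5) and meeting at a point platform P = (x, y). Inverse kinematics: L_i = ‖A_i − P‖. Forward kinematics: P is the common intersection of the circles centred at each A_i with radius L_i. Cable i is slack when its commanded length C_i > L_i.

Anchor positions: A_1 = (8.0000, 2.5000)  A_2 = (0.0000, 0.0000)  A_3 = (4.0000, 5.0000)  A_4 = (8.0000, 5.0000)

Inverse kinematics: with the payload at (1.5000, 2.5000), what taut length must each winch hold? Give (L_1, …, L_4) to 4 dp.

(6.5000, 2.9155, 3.5355, 6.9642)

cable 1: Δx=6.5000, Δy=0.0000; L_1 = √(Δx²+Δy²) = 6.5000
cable 2: Δx=-1.5000, Δy=-2.5000; L_2 = √(Δx²+Δy²) = 2.9155
cable 3: Δx=2.5000, Δy=2.5000; L_3 = √(Δx²+Δy²) = 3.5355
cable 4: Δx=6.5000, Δy=2.5000; L_4 = √(Δx²+Δy²) = 6.9642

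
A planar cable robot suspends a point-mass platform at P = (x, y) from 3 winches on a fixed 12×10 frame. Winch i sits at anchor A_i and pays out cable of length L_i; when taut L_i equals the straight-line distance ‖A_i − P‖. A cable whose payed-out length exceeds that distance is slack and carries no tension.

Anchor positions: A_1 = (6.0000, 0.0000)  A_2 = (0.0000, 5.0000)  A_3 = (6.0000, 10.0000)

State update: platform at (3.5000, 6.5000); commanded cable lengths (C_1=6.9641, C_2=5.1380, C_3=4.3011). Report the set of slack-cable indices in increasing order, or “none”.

2

i=1: geometric 6.9642 vs commanded 6.9641 ⇒ taut
i=2: geometric 3.8079 vs commanded 5.1380 ⇒ slack
i=3: geometric 4.3012 vs commanded 4.3011 ⇒ taut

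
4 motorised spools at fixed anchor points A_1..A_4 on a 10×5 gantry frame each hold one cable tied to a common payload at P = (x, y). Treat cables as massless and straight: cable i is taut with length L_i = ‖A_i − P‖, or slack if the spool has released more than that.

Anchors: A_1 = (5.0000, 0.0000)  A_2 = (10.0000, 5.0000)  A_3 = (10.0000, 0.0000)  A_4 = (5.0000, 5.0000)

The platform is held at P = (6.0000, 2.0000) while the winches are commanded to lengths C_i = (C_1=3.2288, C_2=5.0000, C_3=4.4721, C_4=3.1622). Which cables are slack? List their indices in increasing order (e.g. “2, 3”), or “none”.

1

cable 1: √((-1.0000)²+(-2.0000)²)=2.2361, C_1=3.2288: slack
cable 2: √((4.0000)²+(3.0000)²)=5.0000, C_2=5.0000: taut
cable 3: √((4.0000)²+(-2.0000)²)=4.4721, C_3=4.4721: taut
cable 4: √((-1.0000)²+(3.0000)²)=3.1623, C_4=3.1622: taut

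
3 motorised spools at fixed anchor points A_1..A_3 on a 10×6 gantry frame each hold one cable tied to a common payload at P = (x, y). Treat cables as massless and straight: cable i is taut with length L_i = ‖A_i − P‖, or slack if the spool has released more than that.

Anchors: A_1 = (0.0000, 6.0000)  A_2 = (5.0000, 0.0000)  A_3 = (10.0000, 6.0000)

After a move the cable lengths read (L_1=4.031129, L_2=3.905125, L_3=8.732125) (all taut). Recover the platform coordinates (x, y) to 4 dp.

(2.0000, 2.5000)

each cable: (A_i−P)·(A_i−P) = L_i²; let q_i = ‖A_i‖²−L_i²
q_1 = 0.0000+36.0000−16.2500 = 19.7500
row 1: -10.0000x + 12.0000y = 10.0000  (q_2=9.7500)
row 2: -20.0000x + 0.0000y = -40.0000  (q_3=59.7500)
Cramer on rows 1–2 → x = 2.0000, y = 2.5000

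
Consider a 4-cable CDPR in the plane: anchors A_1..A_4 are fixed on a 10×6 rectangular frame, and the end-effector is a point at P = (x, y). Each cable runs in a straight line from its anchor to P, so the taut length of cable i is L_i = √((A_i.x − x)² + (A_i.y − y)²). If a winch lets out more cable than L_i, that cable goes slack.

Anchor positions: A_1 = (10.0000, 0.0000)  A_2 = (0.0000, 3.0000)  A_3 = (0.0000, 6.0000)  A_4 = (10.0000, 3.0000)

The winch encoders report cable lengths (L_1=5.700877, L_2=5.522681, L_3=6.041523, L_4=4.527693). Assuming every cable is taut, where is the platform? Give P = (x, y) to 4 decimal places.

each cable: (A_i−P)·(A_i−P) = L_i²; let c_i = ‖A_i‖²−L_i²
c_1 = 100.0000+0.0000−32.5000 = 67.5000
row 1: 20.0000x − 6.0000y = 89.0000  (c_2=-21.5000)
row 2: 20.0000x − 12.0000y = 68.0000  (c_3=-0.5000)
row 3: 0.0000x − 6.0000y = -21.0000  (c_4=88.5000)
Cramer on rows 1–2 → x = 5.5000, y = 3.5000
check cable 4: ‖A_4−P‖² = 20.5000 ≈ L_4² = 20.5000 ✓

(5.5000, 3.5000)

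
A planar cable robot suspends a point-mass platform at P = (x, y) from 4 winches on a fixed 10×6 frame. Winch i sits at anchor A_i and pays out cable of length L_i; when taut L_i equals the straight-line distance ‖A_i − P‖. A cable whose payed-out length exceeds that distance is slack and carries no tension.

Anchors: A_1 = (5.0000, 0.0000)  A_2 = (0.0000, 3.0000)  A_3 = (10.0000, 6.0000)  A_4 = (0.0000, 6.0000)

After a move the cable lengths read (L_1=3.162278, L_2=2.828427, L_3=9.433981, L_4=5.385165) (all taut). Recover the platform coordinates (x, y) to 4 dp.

(2.0000, 1.0000)

expand ‖A_i−P‖²=L_i² and subtract eq 1 (q_i ≔ ‖A_i‖²−L_i²)
q_1 = 25.0000+0.0000−10.0000 = 15.0000
eq1−eq2 → [10.0000  -6.0000]·P = 14.0000
eq1−eq3 → [-10.0000  -12.0000]·P = -32.0000
eq1−eq4 → [10.0000  -12.0000]·P = 8.0000
2×2 solve → P = (2.0000, 1.0000)
check cable 4: ‖A_4−P‖² = 29.0000 ≈ L_4² = 29.0000 ✓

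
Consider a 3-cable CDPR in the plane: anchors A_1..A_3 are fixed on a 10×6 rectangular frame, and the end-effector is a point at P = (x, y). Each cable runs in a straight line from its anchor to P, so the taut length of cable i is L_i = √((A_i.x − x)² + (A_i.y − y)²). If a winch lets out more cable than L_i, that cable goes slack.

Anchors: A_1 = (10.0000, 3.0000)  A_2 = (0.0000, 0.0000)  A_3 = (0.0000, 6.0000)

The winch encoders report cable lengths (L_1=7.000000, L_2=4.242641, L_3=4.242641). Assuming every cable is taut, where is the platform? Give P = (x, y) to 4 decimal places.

expand ‖A_i−P‖²=L_i² and subtract eq 1 (q_i ≔ ‖A_i‖²−L_i²)
q_1 = 100.0000+9.0000−49.0000 = 60.0000
eq1−eq2 → [20.0000  6.0000]·P = 78.0000
eq1−eq3 → [20.0000  -6.0000]·P = 42.0000
2×2 solve → P = (3.0000, 3.0000)

(3.0000, 3.0000)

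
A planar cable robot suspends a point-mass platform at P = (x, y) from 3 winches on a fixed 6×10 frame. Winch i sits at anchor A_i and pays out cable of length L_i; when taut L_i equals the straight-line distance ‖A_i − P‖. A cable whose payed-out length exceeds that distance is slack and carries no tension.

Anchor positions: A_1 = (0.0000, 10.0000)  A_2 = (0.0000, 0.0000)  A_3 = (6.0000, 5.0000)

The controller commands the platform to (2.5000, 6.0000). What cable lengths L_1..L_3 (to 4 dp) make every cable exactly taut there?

cable 1: Δx=-2.5000, Δy=4.0000; L_1 = √(Δx²+Δy²) = 4.7170
cable 2: Δx=-2.5000, Δy=-6.0000; L_2 = √(Δx²+Δy²) = 6.5000
cable 3: Δx=3.5000, Δy=-1.0000; L_3 = √(Δx²+Δy²) = 3.6401

(4.7170, 6.5000, 3.6401)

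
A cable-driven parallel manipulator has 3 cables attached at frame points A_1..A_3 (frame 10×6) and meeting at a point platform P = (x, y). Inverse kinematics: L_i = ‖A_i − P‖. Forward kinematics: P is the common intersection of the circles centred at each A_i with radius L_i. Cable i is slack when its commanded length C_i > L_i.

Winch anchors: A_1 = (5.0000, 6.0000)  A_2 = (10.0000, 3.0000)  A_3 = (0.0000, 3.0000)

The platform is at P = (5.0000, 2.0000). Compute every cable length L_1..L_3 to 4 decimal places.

(4.0000, 5.0990, 5.0990)

L_1: Δ = A_1−P = (0.0000, 4.0000) → ‖Δ‖ = √16.0000 = 4.0000
L_2: Δ = A_2−P = (5.0000, 1.0000) → ‖Δ‖ = √26.0000 = 5.0990
L_3: Δ = A_3−P = (-5.0000, 1.0000) → ‖Δ‖ = √26.0000 = 5.0990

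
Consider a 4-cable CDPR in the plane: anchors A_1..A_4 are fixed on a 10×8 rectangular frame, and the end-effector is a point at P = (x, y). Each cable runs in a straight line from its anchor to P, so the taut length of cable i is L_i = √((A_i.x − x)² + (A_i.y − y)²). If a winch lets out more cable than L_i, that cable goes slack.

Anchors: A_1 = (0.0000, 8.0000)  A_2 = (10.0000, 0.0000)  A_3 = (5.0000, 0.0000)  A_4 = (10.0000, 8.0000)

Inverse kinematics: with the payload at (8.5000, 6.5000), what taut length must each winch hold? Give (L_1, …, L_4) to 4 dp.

(8.6313, 6.6708, 7.3824, 2.1213)

L_1: Δ = A_1−P = (-8.5000, 1.5000) → ‖Δ‖ = √74.5000 = 8.6313
L_2: Δ = A_2−P = (1.5000, -6.5000) → ‖Δ‖ = √44.5000 = 6.6708
L_3: Δ = A_3−P = (-3.5000, -6.5000) → ‖Δ‖ = √54.5000 = 7.3824
L_4: Δ = A_4−P = (1.5000, 1.5000) → ‖Δ‖ = √4.5000 = 2.1213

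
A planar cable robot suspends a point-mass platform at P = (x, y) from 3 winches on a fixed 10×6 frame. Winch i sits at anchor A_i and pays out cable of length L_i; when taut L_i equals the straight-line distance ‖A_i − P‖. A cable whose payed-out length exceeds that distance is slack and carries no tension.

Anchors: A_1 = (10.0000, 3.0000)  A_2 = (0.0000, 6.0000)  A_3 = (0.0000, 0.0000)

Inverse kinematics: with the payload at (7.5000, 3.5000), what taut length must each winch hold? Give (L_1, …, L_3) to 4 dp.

(2.5495, 7.9057, 8.2765)

L_1: Δ = A_1−P = (2.5000, -0.5000) → ‖Δ‖ = √6.5000 = 2.5495
L_2: Δ = A_2−P = (-7.5000, 2.5000) → ‖Δ‖ = √62.5000 = 7.9057
L_3: Δ = A_3−P = (-7.5000, -3.5000) → ‖Δ‖ = √68.5000 = 8.2765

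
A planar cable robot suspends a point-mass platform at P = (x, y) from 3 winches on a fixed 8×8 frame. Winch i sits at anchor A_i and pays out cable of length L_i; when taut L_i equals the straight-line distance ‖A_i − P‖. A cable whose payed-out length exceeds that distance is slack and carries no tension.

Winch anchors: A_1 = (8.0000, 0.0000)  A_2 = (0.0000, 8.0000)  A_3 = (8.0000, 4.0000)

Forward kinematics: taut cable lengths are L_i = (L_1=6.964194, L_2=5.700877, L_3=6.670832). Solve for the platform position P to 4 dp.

(1.5000, 2.5000)

each cable: (A_i−P)·(A_i−P) = L_i²; let k_i = ‖A_i‖²−L_i²
k_1 = 64.0000+0.0000−48.5000 = 15.5000
row 1: 16.0000x − 16.0000y = -16.0000  (k_2=31.5000)
row 2: 0.0000x − 8.0000y = -20.0000  (k_3=35.5000)
Cramer on rows 1–2 → x = 1.5000, y = 2.5000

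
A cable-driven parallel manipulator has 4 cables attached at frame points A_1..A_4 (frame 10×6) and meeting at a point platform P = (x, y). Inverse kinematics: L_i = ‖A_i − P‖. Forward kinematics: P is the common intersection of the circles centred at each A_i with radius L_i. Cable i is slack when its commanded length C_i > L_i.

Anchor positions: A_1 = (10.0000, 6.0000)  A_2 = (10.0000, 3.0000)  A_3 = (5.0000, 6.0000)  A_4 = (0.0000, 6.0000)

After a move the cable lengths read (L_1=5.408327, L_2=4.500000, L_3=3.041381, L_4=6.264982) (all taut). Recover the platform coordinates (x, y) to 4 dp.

expand ‖A_i−P‖²=L_i² and subtract eq 1 (q_i ≔ ‖A_i‖²−L_i²)
q_1 = 100.0000+36.0000−29.2500 = 106.7500
eq1−eq2 → [0.0000  6.0000]·P = 18.0000
eq1−eq3 → [10.0000  0.0000]·P = 55.0000
eq1−eq4 → [20.0000  0.0000]·P = 110.0000
2×2 solve → P = (5.5000, 3.0000)
check cable 4: ‖A_4−P‖² = 39.2500 ≈ L_4² = 39.2500 ✓

(5.5000, 3.0000)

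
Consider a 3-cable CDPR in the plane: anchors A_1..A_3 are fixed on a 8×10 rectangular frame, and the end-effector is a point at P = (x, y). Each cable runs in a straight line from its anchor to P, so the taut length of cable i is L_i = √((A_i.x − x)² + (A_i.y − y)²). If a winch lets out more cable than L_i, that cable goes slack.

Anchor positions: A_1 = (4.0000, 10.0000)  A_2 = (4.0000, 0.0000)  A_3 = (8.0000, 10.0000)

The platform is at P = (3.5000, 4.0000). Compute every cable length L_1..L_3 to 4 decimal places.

(6.0208, 4.0311, 7.5000)

cable 1: Δx=0.5000, Δy=6.0000; L_1 = √(Δx²+Δy²) = 6.0208
cable 2: Δx=0.5000, Δy=-4.0000; L_2 = √(Δx²+Δy²) = 4.0311
cable 3: Δx=4.5000, Δy=6.0000; L_3 = √(Δx²+Δy²) = 7.5000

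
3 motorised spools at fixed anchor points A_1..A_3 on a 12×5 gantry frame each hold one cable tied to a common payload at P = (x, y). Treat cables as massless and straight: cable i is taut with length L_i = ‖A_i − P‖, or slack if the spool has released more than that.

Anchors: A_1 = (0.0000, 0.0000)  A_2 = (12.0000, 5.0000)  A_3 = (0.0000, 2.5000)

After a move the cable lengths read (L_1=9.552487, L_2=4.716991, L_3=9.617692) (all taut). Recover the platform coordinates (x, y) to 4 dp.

(9.5000, 1.0000)

circle eqns → linear via eq_j − eq_1; set k_j = A_j·A_j − L_j²
k_1 = 0.0000+0.0000−91.2500 = -91.2500
-24.0000·x − 10.0000·y = k_1−k_2 = -238.0000
0.0000·x − 5.0000·y = k_1−k_3 = -5.0000
solve first two rows → x=9.5000, y=1.0000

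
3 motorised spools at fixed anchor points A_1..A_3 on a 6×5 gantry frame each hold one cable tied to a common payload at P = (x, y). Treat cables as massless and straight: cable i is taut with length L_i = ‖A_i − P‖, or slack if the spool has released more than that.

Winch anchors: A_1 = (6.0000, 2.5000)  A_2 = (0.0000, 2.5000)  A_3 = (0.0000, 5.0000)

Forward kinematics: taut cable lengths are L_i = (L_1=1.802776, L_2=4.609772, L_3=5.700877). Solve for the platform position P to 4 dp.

each cable: (A_i−P)·(A_i−P) = L_i²; let q_i = ‖A_i‖²−L_i²
q_1 = 36.0000+6.2500−3.2500 = 39.0000
row 1: 12.0000x + 0.0000y = 54.0000  (q_2=-15.0000)
row 2: 12.0000x − 5.0000y = 46.5000  (q_3=-7.5000)
Cramer on rows 1–2 → x = 4.5000, y = 1.5000

(4.5000, 1.5000)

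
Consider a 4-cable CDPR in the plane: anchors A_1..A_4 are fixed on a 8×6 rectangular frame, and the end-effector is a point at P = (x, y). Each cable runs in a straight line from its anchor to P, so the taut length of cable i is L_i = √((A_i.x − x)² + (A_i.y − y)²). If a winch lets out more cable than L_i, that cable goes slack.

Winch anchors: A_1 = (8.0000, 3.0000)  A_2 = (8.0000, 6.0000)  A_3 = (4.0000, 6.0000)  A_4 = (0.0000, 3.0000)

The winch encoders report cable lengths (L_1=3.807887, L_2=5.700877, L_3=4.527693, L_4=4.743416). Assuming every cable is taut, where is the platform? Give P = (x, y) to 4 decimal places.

(4.5000, 1.5000)

expand ‖A_i−P‖²=L_i² and subtract eq 1 (c_i ≔ ‖A_i‖²−L_i²)
c_1 = 64.0000+9.0000−14.5000 = 58.5000
eq1−eq2 → [0.0000  -6.0000]·P = -9.0000
eq1−eq3 → [8.0000  -6.0000]·P = 27.0000
eq1−eq4 → [16.0000  0.0000]·P = 72.0000
2×2 solve → P = (4.5000, 1.5000)
check cable 4: ‖A_4−P‖² = 22.5000 ≈ L_4² = 22.5000 ✓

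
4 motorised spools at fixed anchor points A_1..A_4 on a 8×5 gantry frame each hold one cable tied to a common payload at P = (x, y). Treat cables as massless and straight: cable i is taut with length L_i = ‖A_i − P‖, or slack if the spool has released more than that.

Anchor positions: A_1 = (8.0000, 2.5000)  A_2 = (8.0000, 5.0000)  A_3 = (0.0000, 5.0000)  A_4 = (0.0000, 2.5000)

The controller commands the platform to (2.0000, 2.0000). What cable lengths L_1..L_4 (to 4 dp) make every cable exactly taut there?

L_1 = √((8.0000−2.0000)² + (2.5000−2.0000)²) = 6.0208
L_2 = √((8.0000−2.0000)² + (5.0000−2.0000)²) = 6.7082
L_3 = √((0.0000−2.0000)² + (5.0000−2.0000)²) = 3.6056
L_4 = √((0.0000−2.0000)² + (2.5000−2.0000)²) = 2.0616

(6.0208, 6.7082, 3.6056, 2.0616)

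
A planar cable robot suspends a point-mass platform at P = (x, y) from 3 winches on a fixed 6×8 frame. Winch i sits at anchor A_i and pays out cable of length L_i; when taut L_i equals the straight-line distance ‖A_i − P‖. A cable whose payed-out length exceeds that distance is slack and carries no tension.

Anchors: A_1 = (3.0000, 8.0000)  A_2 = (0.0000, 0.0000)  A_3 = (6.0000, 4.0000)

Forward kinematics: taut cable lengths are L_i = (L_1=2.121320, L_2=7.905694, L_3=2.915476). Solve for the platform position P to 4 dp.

expand ‖A_i−P‖²=L_i² and subtract eq 1 (k_i ≔ ‖A_i‖²−L_i²)
k_1 = 9.0000+64.0000−4.5000 = 68.5000
eq1−eq2 → [6.0000  16.0000]·P = 131.0000
eq1−eq3 → [-6.0000  8.0000]·P = 25.0000
2×2 solve → P = (4.5000, 6.5000)

(4.5000, 6.5000)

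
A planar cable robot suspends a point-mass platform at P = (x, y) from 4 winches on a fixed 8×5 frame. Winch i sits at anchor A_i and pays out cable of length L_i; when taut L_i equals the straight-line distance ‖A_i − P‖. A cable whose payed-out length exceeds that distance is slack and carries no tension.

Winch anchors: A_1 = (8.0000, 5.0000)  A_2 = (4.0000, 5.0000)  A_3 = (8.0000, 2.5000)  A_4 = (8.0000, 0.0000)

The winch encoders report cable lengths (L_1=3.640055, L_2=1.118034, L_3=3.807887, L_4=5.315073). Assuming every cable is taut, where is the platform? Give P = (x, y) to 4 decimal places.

(4.5000, 4.0000)

each cable: (A_i−P)·(A_i−P) = L_i²; let c_i = ‖A_i‖²−L_i²
c_1 = 64.0000+25.0000−13.2500 = 75.7500
row 1: 8.0000x + 0.0000y = 36.0000  (c_2=39.7500)
row 2: 0.0000x + 5.0000y = 20.0000  (c_3=55.7500)
row 3: 0.0000x + 10.0000y = 40.0000  (c_4=35.7500)
Cramer on rows 1–2 → x = 4.5000, y = 4.0000
check cable 4: ‖A_4−P‖² = 28.2500 ≈ L_4² = 28.2500 ✓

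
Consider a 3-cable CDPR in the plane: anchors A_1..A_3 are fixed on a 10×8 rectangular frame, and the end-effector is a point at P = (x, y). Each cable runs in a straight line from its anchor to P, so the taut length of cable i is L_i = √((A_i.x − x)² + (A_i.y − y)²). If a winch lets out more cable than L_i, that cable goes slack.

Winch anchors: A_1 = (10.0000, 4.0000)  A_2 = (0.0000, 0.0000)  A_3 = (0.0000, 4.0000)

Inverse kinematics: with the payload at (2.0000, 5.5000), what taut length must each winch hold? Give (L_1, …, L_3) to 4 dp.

L_1 = √((10.0000−2.0000)² + (4.0000−5.5000)²) = 8.1394
L_2 = √((0.0000−2.0000)² + (0.0000−5.5000)²) = 5.8523
L_3 = √((0.0000−2.0000)² + (4.0000−5.5000)²) = 2.5000

(8.1394, 5.8523, 2.5000)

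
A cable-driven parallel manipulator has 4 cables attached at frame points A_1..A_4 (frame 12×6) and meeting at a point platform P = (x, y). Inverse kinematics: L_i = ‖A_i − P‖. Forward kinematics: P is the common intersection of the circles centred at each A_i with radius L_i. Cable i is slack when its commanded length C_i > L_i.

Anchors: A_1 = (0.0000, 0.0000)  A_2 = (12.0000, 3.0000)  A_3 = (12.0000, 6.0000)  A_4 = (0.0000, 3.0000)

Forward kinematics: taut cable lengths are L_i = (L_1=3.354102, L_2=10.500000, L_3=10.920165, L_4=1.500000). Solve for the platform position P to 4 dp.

(1.5000, 3.0000)

each cable: (A_i−P)·(A_i−P) = L_i²; let c_i = ‖A_i‖²−L_i²
c_1 = 0.0000+0.0000−11.2500 = -11.2500
row 1: -24.0000x − 6.0000y = -54.0000  (c_2=42.7500)
row 2: -24.0000x − 12.0000y = -72.0000  (c_3=60.7500)
row 3: 0.0000x − 6.0000y = -18.0000  (c_4=6.7500)
Cramer on rows 1–2 → x = 1.5000, y = 3.0000
check cable 4: ‖A_4−P‖² = 2.2500 ≈ L_4² = 2.2500 ✓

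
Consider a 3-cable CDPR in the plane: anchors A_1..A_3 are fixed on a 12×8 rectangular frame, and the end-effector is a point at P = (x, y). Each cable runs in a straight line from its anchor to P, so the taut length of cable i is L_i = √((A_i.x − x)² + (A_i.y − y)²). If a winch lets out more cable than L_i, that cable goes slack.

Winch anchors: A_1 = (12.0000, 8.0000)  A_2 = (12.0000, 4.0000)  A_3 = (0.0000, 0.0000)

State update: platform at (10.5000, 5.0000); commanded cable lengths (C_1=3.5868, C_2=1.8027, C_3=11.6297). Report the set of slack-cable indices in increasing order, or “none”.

1

i=1: geometric 3.3541 vs commanded 3.5868 ⇒ slack
i=2: geometric 1.8028 vs commanded 1.8027 ⇒ taut
i=3: geometric 11.6297 vs commanded 11.6297 ⇒ taut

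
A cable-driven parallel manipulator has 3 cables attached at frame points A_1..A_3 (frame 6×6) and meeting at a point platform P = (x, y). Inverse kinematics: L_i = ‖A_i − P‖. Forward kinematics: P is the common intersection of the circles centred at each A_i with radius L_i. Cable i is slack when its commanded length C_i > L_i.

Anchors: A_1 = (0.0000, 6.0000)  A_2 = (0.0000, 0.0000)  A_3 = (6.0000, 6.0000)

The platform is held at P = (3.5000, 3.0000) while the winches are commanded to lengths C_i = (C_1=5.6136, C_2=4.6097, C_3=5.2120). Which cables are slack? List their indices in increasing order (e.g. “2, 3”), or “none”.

1, 3

i=1: geometric 4.6098 vs commanded 5.6136 ⇒ slack
i=2: geometric 4.6098 vs commanded 4.6097 ⇒ taut
i=3: geometric 3.9051 vs commanded 5.2120 ⇒ slack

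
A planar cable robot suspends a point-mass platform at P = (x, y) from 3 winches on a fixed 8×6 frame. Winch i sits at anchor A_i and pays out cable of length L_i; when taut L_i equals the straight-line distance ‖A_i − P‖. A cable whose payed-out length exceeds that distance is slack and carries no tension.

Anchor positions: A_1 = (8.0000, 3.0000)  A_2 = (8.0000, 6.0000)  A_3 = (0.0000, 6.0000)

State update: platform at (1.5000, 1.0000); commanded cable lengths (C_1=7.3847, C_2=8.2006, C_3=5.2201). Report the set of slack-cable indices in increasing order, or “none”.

cable 1: L_1 = ‖A_1−P‖ = 6.8007;  C_1 = 7.3847 → slack
cable 2: L_2 = ‖A_2−P‖ = 8.2006;  C_2 = 8.2006 → taut
cable 3: L_3 = ‖A_3−P‖ = 5.2202;  C_3 = 5.2201 → taut

1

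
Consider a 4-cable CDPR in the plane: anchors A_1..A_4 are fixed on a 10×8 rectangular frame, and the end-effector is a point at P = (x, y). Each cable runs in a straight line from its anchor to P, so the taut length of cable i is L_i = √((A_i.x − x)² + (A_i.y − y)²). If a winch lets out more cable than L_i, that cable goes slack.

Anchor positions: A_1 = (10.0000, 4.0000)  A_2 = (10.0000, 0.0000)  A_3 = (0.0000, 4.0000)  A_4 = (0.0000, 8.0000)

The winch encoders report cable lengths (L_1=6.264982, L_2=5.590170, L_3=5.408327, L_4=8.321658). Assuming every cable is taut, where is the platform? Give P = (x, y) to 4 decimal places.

each cable: (A_i−P)·(A_i−P) = L_i²; let q_i = ‖A_i‖²−L_i²
q_1 = 100.0000+16.0000−39.2500 = 76.7500
row 1: 0.0000x + 8.0000y = 8.0000  (q_2=68.7500)
row 2: 20.0000x + 0.0000y = 90.0000  (q_3=-13.2500)
row 3: 20.0000x − 8.0000y = 82.0000  (q_4=-5.2500)
Cramer on rows 1–2 → x = 4.5000, y = 1.0000
check cable 4: ‖A_4−P‖² = 69.2500 ≈ L_4² = 69.2500 ✓

(4.5000, 1.0000)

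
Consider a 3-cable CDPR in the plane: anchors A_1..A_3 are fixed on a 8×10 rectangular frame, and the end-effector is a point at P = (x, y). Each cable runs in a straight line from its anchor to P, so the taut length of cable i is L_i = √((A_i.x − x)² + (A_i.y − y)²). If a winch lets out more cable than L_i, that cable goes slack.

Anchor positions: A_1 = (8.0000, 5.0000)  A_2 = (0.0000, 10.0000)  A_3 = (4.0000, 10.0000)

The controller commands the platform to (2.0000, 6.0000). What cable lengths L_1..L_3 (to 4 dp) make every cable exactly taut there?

L_1 = √((8.0000−2.0000)² + (5.0000−6.0000)²) = 6.0828
L_2 = √((0.0000−2.0000)² + (10.0000−6.0000)²) = 4.4721
L_3 = √((4.0000−2.0000)² + (10.0000−6.0000)²) = 4.4721

(6.0828, 4.4721, 4.4721)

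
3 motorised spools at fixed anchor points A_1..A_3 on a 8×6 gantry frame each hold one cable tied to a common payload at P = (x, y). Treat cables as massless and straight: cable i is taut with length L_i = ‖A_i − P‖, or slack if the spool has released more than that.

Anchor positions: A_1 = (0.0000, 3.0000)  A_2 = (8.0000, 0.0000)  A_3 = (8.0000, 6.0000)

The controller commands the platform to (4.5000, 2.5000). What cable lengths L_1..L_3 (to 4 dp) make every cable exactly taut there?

cable 1: Δx=-4.5000, Δy=0.5000; L_1 = √(Δx²+Δy²) = 4.5277
cable 2: Δx=3.5000, Δy=-2.5000; L_2 = √(Δx²+Δy²) = 4.3012
cable 3: Δx=3.5000, Δy=3.5000; L_3 = √(Δx²+Δy²) = 4.9497

(4.5277, 4.3012, 4.9497)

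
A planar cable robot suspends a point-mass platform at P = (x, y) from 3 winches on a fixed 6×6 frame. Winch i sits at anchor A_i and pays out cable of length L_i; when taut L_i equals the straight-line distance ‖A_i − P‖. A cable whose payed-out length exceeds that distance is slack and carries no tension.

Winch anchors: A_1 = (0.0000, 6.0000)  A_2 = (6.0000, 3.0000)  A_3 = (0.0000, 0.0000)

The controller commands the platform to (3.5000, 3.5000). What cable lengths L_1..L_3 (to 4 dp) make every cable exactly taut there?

(4.3012, 2.5495, 4.9497)

cable 1: Δx=-3.5000, Δy=2.5000; L_1 = √(Δx²+Δy²) = 4.3012
cable 2: Δx=2.5000, Δy=-0.5000; L_2 = √(Δx²+Δy²) = 2.5495
cable 3: Δx=-3.5000, Δy=-3.5000; L_3 = √(Δx²+Δy²) = 4.9497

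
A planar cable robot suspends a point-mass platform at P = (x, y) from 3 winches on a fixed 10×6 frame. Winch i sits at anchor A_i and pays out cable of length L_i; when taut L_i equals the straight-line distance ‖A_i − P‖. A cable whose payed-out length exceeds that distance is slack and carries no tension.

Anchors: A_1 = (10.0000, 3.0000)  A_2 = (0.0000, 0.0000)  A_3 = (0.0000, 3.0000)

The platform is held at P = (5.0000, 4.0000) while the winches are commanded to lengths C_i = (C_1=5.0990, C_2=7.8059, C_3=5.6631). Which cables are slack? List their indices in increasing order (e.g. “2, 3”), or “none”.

cable 1: √((5.0000)²+(-1.0000)²)=5.0990, C_1=5.0990: taut
cable 2: √((-5.0000)²+(-4.0000)²)=6.4031, C_2=7.8059: slack
cable 3: √((-5.0000)²+(-1.0000)²)=5.0990, C_3=5.6631: slack

2, 3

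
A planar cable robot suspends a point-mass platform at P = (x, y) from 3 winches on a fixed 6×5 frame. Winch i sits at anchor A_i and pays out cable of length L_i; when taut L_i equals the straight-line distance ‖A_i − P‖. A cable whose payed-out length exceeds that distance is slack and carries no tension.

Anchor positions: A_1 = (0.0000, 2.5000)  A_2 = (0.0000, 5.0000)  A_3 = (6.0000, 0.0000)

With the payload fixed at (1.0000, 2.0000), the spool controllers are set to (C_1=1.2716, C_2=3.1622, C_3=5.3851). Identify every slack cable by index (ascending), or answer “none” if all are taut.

cable 1: L_1 = ‖A_1−P‖ = 1.1180;  C_1 = 1.2716 → slack
cable 2: L_2 = ‖A_2−P‖ = 3.1623;  C_2 = 3.1622 → taut
cable 3: L_3 = ‖A_3−P‖ = 5.3852;  C_3 = 5.3851 → taut

1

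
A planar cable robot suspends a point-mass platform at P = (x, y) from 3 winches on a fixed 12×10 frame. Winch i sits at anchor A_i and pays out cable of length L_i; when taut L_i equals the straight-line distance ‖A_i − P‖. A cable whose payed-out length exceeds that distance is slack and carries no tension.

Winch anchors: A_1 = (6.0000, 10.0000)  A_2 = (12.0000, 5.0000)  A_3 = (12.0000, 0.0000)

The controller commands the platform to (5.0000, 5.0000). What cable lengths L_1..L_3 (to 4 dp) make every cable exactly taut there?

(5.0990, 7.0000, 8.6023)

L_1 = √((6.0000−5.0000)² + (10.0000−5.0000)²) = 5.0990
L_2 = √((12.0000−5.0000)² + (5.0000−5.0000)²) = 7.0000
L_3 = √((12.0000−5.0000)² + (0.0000−5.0000)²) = 8.6023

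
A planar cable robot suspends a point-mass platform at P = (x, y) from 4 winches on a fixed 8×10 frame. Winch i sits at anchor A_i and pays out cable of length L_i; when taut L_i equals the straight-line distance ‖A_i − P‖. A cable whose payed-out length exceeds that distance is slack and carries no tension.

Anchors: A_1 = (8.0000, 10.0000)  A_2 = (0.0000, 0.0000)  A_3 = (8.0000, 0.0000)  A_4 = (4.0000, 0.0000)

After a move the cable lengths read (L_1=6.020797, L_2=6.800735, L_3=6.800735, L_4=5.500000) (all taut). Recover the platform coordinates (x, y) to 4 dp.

(4.0000, 5.5000)

each cable: (A_i−P)·(A_i−P) = L_i²; let k_i = ‖A_i‖²−L_i²
k_1 = 64.0000+100.0000−36.2500 = 127.7500
row 1: 16.0000x + 20.0000y = 174.0000  (k_2=-46.2500)
row 2: 0.0000x + 20.0000y = 110.0000  (k_3=17.7500)
row 3: 8.0000x + 20.0000y = 142.0000  (k_4=-14.2500)
Cramer on rows 1–2 → x = 4.0000, y = 5.5000
check cable 4: ‖A_4−P‖² = 30.2500 ≈ L_4² = 30.2500 ✓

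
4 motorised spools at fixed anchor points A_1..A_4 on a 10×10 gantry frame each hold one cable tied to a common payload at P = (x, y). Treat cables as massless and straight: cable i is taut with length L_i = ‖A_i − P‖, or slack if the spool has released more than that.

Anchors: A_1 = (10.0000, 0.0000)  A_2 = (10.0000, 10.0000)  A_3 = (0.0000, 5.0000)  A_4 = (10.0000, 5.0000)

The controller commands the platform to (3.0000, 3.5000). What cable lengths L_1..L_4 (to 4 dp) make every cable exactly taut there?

L_1: Δ = A_1−P = (7.0000, -3.5000) → ‖Δ‖ = √61.2500 = 7.8262
L_2: Δ = A_2−P = (7.0000, 6.5000) → ‖Δ‖ = √91.2500 = 9.5525
L_3: Δ = A_3−P = (-3.0000, 1.5000) → ‖Δ‖ = √11.2500 = 3.3541
L_4: Δ = A_4−P = (7.0000, 1.5000) → ‖Δ‖ = √51.2500 = 7.1589

(7.8262, 9.5525, 3.3541, 7.1589)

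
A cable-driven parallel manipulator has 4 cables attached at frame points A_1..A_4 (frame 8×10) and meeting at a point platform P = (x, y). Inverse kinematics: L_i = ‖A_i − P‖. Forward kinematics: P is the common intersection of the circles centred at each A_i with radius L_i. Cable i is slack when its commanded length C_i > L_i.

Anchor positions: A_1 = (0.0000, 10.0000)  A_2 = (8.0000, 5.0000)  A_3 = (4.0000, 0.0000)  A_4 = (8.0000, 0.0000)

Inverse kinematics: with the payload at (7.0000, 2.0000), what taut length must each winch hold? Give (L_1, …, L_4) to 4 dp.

(10.6301, 3.1623, 3.6056, 2.2361)

cable 1: Δx=-7.0000, Δy=8.0000; L_1 = √(Δx²+Δy²) = 10.6301
cable 2: Δx=1.0000, Δy=3.0000; L_2 = √(Δx²+Δy²) = 3.1623
cable 3: Δx=-3.0000, Δy=-2.0000; L_3 = √(Δx²+Δy²) = 3.6056
cable 4: Δx=1.0000, Δy=-2.0000; L_4 = √(Δx²+Δy²) = 2.2361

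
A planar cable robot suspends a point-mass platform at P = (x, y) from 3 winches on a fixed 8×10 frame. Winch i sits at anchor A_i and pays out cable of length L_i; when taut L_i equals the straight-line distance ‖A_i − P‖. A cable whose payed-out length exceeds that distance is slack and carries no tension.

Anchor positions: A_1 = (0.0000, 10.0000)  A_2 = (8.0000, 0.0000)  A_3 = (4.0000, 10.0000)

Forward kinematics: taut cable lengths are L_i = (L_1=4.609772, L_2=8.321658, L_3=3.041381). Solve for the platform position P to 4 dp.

expand ‖A_i−P‖²=L_i² and subtract eq 1 (c_i ≔ ‖A_i‖²−L_i²)
c_1 = 0.0000+100.0000−21.2500 = 78.7500
eq1−eq2 → [-16.0000  20.0000]·P = 84.0000
eq1−eq3 → [-8.0000  0.0000]·P = -28.0000
2×2 solve → P = (3.5000, 7.0000)

(3.5000, 7.0000)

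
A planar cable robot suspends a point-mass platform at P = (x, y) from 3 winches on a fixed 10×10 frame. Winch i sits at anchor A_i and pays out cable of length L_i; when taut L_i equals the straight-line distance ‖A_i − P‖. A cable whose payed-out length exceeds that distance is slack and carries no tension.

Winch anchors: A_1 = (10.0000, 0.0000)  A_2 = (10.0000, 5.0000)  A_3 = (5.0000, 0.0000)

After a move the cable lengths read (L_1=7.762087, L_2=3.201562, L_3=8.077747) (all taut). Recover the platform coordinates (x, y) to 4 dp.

each cable: (A_i−P)·(A_i−P) = L_i²; let q_i = ‖A_i‖²−L_i²
q_1 = 100.0000+0.0000−60.2500 = 39.7500
row 1: 0.0000x − 10.0000y = -75.0000  (q_2=114.7500)
row 2: 10.0000x + 0.0000y = 80.0000  (q_3=-40.2500)
Cramer on rows 1–2 → x = 8.0000, y = 7.5000

(8.0000, 7.5000)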